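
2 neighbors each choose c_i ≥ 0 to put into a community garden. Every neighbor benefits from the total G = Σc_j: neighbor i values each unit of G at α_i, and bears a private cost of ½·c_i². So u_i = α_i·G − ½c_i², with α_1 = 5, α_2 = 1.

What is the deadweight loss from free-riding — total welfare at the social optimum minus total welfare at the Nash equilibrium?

Neighbor i's FOC: ∂u_i/∂c_i = α_i − c_i = 0, so c_i* = α_i.
NE contributions = (5, 1); G = 6.
W^NE = (Σα)·G − ½Σα_i² = 6² − ½·26 = 23.
Planner sets c_i = Σα_j = 6 for every i, so G^SO = 2·6 = 12.
W^SO = (Σα)·G^SO − ½·2·(Σα)² = (2/2)·6² = 36.
Deadweight loss = W^SO − W^NE = 13.

13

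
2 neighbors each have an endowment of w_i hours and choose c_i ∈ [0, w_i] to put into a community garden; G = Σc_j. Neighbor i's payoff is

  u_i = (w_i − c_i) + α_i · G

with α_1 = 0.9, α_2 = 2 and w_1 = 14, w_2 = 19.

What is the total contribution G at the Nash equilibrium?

∂u_i/∂c_i = α_i − 1, so neighbor i contributes w_i if α_i > 1, else 0.
α_i > 1 for i ∈ {2}; NE contributions (0, 19), G = 19.

19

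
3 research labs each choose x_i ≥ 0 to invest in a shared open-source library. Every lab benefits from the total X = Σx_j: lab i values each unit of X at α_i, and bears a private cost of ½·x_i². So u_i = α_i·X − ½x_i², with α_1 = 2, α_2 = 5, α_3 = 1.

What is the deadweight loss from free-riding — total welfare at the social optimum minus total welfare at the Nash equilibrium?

Lab i's FOC: ∂u_i/∂x_i = α_i − x_i = 0, so x_i* = α_i.
NE contributions = (2, 5, 1); X = 8.
W^NE = (Σα)·X − ½Σα_i² = 8² − ½·30 = 49.
Planner sets x_i = Σα_j = 8 for every i, so X^SO = 3·8 = 24.
W^SO = (Σα)·X^SO − ½·3·(Σα)² = (3/2)·8² = 96.
Deadweight loss = W^SO − W^NE = 47.

47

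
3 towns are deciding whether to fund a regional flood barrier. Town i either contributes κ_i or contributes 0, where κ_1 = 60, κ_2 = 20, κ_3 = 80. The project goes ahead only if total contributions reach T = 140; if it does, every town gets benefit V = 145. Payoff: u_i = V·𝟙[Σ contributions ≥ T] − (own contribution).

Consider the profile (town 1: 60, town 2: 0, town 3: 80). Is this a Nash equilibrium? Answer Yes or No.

Total = 140 ≥ 140: provided.
Town 1 (pledges 60, payoff 85): dropping to 0 → total 80, payoff 0. No gain.
Town 2 (pledges 0, payoff 145): pledging 20 → total 160, payoff 125. No gain.
Town 3 (pledges 80, payoff 65): dropping to 0 → total 60, payoff 0. No gain.

Yes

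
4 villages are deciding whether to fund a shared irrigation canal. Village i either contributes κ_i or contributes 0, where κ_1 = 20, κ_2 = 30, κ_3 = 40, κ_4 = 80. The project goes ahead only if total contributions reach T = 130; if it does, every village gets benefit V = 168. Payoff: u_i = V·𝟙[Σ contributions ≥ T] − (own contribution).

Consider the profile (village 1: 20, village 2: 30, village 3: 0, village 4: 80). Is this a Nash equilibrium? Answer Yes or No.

Yes

Total = 130 ≥ 130: provided.
Village 1 (pledges 20, payoff 148): dropping to 0 → total 110, payoff 0. No gain.
Village 2 (pledges 30, payoff 138): dropping to 0 → total 100, payoff 0. No gain.
Village 3 (pledges 0, payoff 168): pledging 40 → total 170, payoff 128. No gain.
Village 4 (pledges 80, payoff 88): dropping to 0 → total 50, payoff 0. No gain.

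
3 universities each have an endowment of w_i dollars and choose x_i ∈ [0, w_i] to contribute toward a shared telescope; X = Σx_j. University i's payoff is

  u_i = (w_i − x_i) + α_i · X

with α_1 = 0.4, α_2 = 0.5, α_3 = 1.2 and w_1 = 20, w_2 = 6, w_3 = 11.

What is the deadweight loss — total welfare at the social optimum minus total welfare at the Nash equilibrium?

∂u_i/∂x_i = α_i − 1, so university i contributes w_i if α_i > 1, else 0.
α_i > 1 for i ∈ {3}; NE contributions (0, 0, 11), X = 11.
W^NE = Σw_i − X^NE + (Σα_i)·X^NE = 37 + 1.1·11 = 49.1.
Planner: ∂(Σu_j)/∂x_i = Σα_j − 1 = 1.1 > 0, so everyone contributes w_i; X^SO = 37, W^SO = 37 + 1.1·37 = 77.7.
Deadweight loss = 28.6.

28.6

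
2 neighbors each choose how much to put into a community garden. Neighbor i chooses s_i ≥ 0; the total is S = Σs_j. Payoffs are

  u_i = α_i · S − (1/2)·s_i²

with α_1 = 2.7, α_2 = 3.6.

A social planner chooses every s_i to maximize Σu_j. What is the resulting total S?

Planner FOC: ∂(Σu_j)/∂s_i = (Σα_j) − s_i = 0, so s_i^SO = Σα_j = 6.3 for every i; S^SO = 12.6.

12.6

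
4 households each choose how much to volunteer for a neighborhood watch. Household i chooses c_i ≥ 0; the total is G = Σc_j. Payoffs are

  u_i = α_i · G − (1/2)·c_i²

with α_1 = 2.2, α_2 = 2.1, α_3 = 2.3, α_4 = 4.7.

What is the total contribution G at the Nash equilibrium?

Household i's FOC: ∂u_i/∂c_i = α_i − c_i = 0, so c_i* = α_i.
NE contributions = (2.2, 2.1, 2.3, 4.7); G = 11.3.

11.3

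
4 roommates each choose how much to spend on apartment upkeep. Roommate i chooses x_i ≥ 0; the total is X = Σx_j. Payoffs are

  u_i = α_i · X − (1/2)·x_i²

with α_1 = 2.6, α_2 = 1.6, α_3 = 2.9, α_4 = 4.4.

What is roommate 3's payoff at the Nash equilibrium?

29.145

Roommate i's FOC: ∂u_i/∂x_i = α_i − x_i = 0, so x_i* = α_i.
NE contributions = (2.6, 1.6, 2.9, 4.4); X = 11.5.
u_3 = α_3·X − ½·(x_3)² = 2.9·11.5 − ½·2.9² = 29.145.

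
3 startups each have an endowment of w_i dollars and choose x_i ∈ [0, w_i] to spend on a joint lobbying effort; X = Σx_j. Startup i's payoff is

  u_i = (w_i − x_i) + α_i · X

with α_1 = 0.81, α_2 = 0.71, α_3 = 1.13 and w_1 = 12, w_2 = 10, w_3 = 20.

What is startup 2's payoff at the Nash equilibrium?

24.2

∂u_i/∂x_i = α_i − 1, so startup i contributes w_i if α_i > 1, else 0.
α_i > 1 for i ∈ {3}; NE contributions (0, 0, 20), X = 20.
u_2 = (10 − 0) + 0.71·20 = 24.2.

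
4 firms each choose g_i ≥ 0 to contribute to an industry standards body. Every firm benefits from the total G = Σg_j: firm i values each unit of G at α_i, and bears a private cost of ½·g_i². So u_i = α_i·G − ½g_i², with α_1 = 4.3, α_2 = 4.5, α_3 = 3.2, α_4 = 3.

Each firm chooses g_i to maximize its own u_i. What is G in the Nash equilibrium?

Firm i's FOC: ∂u_i/∂g_i = α_i − g_i = 0, so g_i* = α_i.
NE contributions = (4.3, 4.5, 3.2, 3); G = 15.

15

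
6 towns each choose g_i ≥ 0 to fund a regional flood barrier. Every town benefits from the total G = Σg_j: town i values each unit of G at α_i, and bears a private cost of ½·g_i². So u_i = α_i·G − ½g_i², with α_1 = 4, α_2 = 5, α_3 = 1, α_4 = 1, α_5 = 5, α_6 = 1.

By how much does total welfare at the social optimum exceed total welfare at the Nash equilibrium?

Town i's FOC: ∂u_i/∂g_i = α_i − g_i = 0, so g_i* = α_i.
NE contributions = (4, 5, 1, 1, 5, 1); G = 17.
W^NE = (Σα)·G − ½Σα_i² = 17² − ½·69 = 254.5.
Planner sets g_i = Σα_j = 17 for every i, so G^SO = 6·17 = 102.
W^SO = (Σα)·G^SO − ½·6·(Σα)² = (6/2)·17² = 867.
Deadweight loss = W^SO − W^NE = 612.5.

612.5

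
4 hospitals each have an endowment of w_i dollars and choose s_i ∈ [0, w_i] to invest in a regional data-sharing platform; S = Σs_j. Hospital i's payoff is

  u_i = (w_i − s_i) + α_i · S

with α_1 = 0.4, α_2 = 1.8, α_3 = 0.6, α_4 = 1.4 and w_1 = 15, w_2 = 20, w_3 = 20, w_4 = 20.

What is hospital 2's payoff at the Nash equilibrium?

∂u_i/∂s_i = α_i − 1, so hospital i contributes w_i if α_i > 1, else 0.
α_i > 1 for i ∈ {2, 4}; NE contributions (0, 20, 0, 20), S = 40.
u_2 = (20 − 20) + 1.8·40 = 72.

72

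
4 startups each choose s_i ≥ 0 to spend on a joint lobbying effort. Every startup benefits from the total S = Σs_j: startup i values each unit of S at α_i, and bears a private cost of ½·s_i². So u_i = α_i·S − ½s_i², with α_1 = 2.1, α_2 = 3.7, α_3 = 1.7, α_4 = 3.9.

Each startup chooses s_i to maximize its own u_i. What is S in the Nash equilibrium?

Startup i's FOC: ∂u_i/∂s_i = α_i − s_i = 0, so s_i* = α_i.
NE contributions = (2.1, 3.7, 1.7, 3.9); S = 11.4.

11.4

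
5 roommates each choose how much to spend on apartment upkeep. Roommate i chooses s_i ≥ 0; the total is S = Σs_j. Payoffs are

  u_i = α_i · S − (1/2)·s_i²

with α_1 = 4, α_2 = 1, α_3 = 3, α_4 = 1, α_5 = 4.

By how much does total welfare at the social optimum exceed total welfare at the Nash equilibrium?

Roommate i's FOC: ∂u_i/∂s_i = α_i − s_i = 0, so s_i* = α_i.
NE contributions = (4, 1, 3, 1, 4); S = 13.
W^NE = (Σα)·S − ½Σα_i² = 13² − ½·43 = 147.5.
Planner sets s_i = Σα_j = 13 for every i, so S^SO = 5·13 = 65.
W^SO = (Σα)·S^SO − ½·5·(Σα)² = (5/2)·13² = 422.5.
Deadweight loss = W^SO − W^NE = 275.

275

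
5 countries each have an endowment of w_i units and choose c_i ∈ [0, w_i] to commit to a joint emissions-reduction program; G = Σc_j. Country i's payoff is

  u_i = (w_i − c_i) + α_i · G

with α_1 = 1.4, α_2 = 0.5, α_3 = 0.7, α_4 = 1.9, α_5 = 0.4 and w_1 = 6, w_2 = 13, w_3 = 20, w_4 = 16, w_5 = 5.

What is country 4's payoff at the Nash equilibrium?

∂u_i/∂c_i = α_i − 1, so country i contributes w_i if α_i > 1, else 0.
α_i > 1 for i ∈ {1, 4}; NE contributions (6, 0, 0, 16, 0), G = 22.
u_4 = (16 − 16) + 1.9·22 = 41.8.

41.8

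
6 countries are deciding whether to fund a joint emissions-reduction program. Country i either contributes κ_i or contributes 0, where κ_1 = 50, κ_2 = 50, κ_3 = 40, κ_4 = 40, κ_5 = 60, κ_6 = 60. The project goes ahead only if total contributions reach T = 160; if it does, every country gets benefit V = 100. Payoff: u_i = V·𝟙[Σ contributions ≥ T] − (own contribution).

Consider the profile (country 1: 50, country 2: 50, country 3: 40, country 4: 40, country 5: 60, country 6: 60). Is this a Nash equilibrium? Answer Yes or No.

No

Total = 300 ≥ 160: provided.
Country 1 (pledges 50, payoff 50): dropping to 0 → total 250, payoff 100. Profitable deviation.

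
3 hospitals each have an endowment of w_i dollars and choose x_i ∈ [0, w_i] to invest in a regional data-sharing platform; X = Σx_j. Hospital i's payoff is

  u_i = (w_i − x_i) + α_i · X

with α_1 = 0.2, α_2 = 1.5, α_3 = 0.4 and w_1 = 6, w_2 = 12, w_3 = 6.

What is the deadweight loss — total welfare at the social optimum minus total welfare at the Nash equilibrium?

∂u_i/∂x_i = α_i − 1, so hospital i contributes w_i if α_i > 1, else 0.
α_i > 1 for i ∈ {2}; NE contributions (0, 12, 0), X = 12.
W^NE = Σw_i − X^NE + (Σα_i)·X^NE = 24 + 1.1·12 = 37.2.
Planner: ∂(Σu_j)/∂x_i = Σα_j − 1 = 1.1 > 0, so everyone contributes w_i; X^SO = 24, W^SO = 24 + 1.1·24 = 50.4.
Deadweight loss = 13.2.

13.2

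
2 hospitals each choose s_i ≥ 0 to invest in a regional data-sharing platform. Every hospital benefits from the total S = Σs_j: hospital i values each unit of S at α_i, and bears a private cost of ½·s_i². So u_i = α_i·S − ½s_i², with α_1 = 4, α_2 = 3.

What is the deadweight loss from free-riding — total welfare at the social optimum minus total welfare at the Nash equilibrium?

Hospital i's FOC: ∂u_i/∂s_i = α_i − s_i = 0, so s_i* = α_i.
NE contributions = (4, 3); S = 7.
W^NE = (Σα)·S − ½Σα_i² = 7² − ½·25 = 36.5.
Planner sets s_i = Σα_j = 7 for every i, so S^SO = 2·7 = 14.
W^SO = (Σα)·S^SO − ½·2·(Σα)² = (2/2)·7² = 49.
Deadweight loss = W^SO − W^NE = 12.5.

12.5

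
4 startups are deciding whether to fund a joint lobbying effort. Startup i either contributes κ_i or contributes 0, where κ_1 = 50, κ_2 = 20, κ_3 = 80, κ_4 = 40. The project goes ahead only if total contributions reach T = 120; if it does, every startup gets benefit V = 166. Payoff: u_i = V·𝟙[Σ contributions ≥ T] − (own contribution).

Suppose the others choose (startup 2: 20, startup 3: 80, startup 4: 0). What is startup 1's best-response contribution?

Others' total = 100. Contributing 50 brings total to 150 ≥ 120: gain V − κ_1 = 116.
Best response: 50.

50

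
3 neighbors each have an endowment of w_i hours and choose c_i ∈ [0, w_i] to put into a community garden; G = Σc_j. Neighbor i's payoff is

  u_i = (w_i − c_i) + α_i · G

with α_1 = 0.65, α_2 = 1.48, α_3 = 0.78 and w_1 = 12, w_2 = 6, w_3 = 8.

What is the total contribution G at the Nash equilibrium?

6

∂u_i/∂c_i = α_i − 1, so neighbor i contributes w_i if α_i > 1, else 0.
α_i > 1 for i ∈ {2}; NE contributions (0, 6, 0), G = 6.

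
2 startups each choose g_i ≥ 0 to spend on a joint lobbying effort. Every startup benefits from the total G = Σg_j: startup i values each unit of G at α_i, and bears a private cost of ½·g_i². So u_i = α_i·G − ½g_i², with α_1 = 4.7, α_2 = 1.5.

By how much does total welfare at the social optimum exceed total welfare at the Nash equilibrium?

Startup i's FOC: ∂u_i/∂g_i = α_i − g_i = 0, so g_i* = α_i.
NE contributions = (4.7, 1.5); G = 6.2.
W^NE = (Σα)·G − ½Σα_i² = 6.2² − ½·24.34 = 26.27.
Planner sets g_i = Σα_j = 6.2 for every i, so G^SO = 2·6.2 = 12.4.
W^SO = (Σα)·G^SO − ½·2·(Σα)² = (2/2)·6.2² = 38.44.
Deadweight loss = W^SO − W^NE = 12.17.

12.17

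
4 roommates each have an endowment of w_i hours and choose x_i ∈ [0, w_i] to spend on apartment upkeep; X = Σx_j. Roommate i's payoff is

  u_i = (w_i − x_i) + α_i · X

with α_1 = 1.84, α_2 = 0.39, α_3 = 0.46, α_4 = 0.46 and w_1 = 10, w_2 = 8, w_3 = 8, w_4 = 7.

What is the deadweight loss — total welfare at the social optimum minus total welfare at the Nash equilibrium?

∂u_i/∂x_i = α_i − 1, so roommate i contributes w_i if α_i > 1, else 0.
α_i > 1 for i ∈ {1}; NE contributions (10, 0, 0, 0), X = 10.
W^NE = Σw_i − X^NE + (Σα_i)·X^NE = 33 + 2.15·10 = 54.5.
Planner: ∂(Σu_j)/∂x_i = Σα_j − 1 = 2.15 > 0, so everyone contributes w_i; X^SO = 33, W^SO = 33 + 2.15·33 = 103.95.
Deadweight loss = 49.45.

49.45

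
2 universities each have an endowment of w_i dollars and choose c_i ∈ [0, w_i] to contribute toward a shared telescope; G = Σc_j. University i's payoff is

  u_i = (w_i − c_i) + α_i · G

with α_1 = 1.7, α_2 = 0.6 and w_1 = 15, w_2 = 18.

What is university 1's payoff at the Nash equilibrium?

∂u_i/∂c_i = α_i − 1, so university i contributes w_i if α_i > 1, else 0.
α_i > 1 for i ∈ {1}; NE contributions (15, 0), G = 15.
u_1 = (15 − 15) + 1.7·15 = 25.5.

25.5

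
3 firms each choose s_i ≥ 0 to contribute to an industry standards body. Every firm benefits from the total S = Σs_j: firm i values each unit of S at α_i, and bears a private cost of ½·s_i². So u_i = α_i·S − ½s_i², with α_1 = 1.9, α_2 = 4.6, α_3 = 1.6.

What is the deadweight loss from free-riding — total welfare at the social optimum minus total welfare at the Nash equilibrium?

Firm i's FOC: ∂u_i/∂s_i = α_i − s_i = 0, so s_i* = α_i.
NE contributions = (1.9, 4.6, 1.6); S = 8.1.
W^NE = (Σα)·S − ½Σα_i² = 8.1² − ½·27.33 = 51.945.
Planner sets s_i = Σα_j = 8.1 for every i, so S^SO = 3·8.1 = 24.3.
W^SO = (Σα)·S^SO − ½·3·(Σα)² = (3/2)·8.1² = 98.415.
Deadweight loss = W^SO − W^NE = 46.47.

46.47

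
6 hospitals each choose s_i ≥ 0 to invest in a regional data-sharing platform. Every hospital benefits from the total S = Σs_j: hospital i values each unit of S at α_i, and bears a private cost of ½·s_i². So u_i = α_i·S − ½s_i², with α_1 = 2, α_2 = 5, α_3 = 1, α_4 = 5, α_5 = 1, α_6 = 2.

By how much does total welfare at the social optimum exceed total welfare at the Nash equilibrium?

Hospital i's FOC: ∂u_i/∂s_i = α_i − s_i = 0, so s_i* = α_i.
NE contributions = (2, 5, 1, 5, 1, 2); S = 16.
W^NE = (Σα)·S − ½Σα_i² = 16² − ½·60 = 226.
Planner sets s_i = Σα_j = 16 for every i, so S^SO = 6·16 = 96.
W^SO = (Σα)·S^SO − ½·6·(Σα)² = (6/2)·16² = 768.
Deadweight loss = W^SO − W^NE = 542.

542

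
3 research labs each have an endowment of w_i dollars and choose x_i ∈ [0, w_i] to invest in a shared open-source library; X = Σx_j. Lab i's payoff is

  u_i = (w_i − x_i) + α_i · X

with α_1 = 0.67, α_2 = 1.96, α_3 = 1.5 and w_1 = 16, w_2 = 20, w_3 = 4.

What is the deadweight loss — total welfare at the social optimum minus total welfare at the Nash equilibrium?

∂u_i/∂x_i = α_i − 1, so lab i contributes w_i if α_i > 1, else 0.
α_i > 1 for i ∈ {2, 3}; NE contributions (0, 20, 4), X = 24.
W^NE = Σw_i − X^NE + (Σα_i)·X^NE = 40 + 3.13·24 = 115.12.
Planner: ∂(Σu_j)/∂x_i = Σα_j − 1 = 3.13 > 0, so everyone contributes w_i; X^SO = 40, W^SO = 40 + 3.13·40 = 165.2.
Deadweight loss = 50.08.

50.08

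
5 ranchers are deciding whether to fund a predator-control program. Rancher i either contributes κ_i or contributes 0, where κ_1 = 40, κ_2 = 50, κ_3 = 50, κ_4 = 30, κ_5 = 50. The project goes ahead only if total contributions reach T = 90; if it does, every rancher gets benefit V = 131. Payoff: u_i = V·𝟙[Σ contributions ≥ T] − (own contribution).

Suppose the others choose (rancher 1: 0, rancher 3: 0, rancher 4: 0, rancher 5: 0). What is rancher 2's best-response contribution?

0

Others' total = 0. Even contributing 50 gives 50 < 90: no benefit either way.
Best response: 0.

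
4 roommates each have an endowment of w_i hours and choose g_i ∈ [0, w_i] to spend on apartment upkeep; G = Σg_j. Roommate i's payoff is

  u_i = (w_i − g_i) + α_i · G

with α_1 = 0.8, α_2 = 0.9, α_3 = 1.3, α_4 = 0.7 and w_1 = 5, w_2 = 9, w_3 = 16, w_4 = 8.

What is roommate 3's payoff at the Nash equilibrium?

20.8

∂u_i/∂g_i = α_i − 1, so roommate i contributes w_i if α_i > 1, else 0.
α_i > 1 for i ∈ {3}; NE contributions (0, 0, 16, 0), G = 16.
u_3 = (16 − 16) + 1.3·16 = 20.8.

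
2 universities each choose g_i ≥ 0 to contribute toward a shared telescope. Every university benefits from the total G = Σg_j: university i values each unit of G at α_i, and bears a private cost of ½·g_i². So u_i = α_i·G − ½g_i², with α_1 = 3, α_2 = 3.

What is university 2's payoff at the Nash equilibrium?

13.5

University i's FOC: ∂u_i/∂g_i = α_i − g_i = 0, so g_i* = α_i.
NE contributions = (3, 3); G = 6.
u_2 = α_2·G − ½·(g_2)² = 3·6 − ½·3² = 13.5.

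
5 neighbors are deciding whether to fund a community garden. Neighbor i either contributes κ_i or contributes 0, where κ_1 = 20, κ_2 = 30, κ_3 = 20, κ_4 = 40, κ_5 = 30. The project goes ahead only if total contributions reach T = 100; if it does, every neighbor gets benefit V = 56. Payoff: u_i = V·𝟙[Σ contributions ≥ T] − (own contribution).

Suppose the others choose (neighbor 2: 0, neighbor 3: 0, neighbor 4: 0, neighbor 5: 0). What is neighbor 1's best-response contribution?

Others' total = 0. Even contributing 20 gives 20 < 100: no benefit either way.
Best response: 0.

0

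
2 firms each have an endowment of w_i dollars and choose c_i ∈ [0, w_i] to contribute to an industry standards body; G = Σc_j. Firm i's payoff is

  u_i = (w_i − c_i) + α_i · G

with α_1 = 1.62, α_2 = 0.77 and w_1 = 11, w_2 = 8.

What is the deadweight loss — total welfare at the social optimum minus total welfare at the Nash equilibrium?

11.12

∂u_i/∂c_i = α_i − 1, so firm i contributes w_i if α_i > 1, else 0.
α_i > 1 for i ∈ {1}; NE contributions (11, 0), G = 11.
W^NE = Σw_i − G^NE + (Σα_i)·G^NE = 19 + 1.39·11 = 34.29.
Planner: ∂(Σu_j)/∂c_i = Σα_j − 1 = 1.39 > 0, so everyone contributes w_i; G^SO = 19, W^SO = 19 + 1.39·19 = 45.41.
Deadweight loss = 11.12.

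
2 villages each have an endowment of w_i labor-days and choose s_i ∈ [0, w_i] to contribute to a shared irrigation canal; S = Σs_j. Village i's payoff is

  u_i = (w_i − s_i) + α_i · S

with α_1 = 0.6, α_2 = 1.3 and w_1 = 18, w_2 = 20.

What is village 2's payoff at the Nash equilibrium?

∂u_i/∂s_i = α_i − 1, so village i contributes w_i if α_i > 1, else 0.
α_i > 1 for i ∈ {2}; NE contributions (0, 20), S = 20.
u_2 = (20 − 20) + 1.3·20 = 26.

26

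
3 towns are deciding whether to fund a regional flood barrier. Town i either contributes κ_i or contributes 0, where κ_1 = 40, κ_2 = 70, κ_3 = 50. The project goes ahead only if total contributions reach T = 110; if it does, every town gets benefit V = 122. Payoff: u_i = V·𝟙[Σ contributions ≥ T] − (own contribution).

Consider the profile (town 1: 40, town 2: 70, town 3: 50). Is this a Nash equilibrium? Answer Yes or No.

No

Total = 160 ≥ 110: provided.
Town 1 (pledges 40, payoff 82): dropping to 0 → total 120, payoff 122. Profitable deviation.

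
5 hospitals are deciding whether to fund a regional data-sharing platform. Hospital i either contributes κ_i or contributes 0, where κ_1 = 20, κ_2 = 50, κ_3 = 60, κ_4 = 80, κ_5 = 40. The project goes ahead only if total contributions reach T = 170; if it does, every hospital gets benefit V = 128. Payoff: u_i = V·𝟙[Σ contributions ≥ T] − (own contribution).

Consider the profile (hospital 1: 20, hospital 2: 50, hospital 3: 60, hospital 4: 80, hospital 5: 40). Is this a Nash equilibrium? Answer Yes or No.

No

Total = 250 ≥ 170: provided.
Hospital 1 (pledges 20, payoff 108): dropping to 0 → total 230, payoff 128. Profitable deviation.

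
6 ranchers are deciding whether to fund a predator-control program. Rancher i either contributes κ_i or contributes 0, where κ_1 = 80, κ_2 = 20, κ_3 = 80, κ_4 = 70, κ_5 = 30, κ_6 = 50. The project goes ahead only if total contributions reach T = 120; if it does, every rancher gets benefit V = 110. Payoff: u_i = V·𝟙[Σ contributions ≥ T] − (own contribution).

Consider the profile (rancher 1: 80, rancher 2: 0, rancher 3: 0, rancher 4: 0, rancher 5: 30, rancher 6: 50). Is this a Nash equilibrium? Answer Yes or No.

No

Total = 160 ≥ 120: provided.
Rancher 1 (pledges 80, payoff 30): dropping to 0 → total 80, payoff 0. No gain.
Rancher 2 (pledges 0, payoff 110): pledging 20 → total 180, payoff 90. No gain.
Rancher 3 (pledges 0, payoff 110): pledging 80 → total 240, payoff 30. No gain.
Rancher 4 (pledges 0, payoff 110): pledging 70 → total 230, payoff 40. No gain.
Rancher 5 (pledges 30, payoff 80): dropping to 0 → total 130, payoff 110. Profitable deviation.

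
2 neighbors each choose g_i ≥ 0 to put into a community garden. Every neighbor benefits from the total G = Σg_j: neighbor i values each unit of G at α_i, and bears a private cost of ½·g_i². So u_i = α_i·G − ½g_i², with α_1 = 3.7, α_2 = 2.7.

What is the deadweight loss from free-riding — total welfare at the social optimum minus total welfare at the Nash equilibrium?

Neighbor i's FOC: ∂u_i/∂g_i = α_i − g_i = 0, so g_i* = α_i.
NE contributions = (3.7, 2.7); G = 6.4.
W^NE = (Σα)·G − ½Σα_i² = 6.4² − ½·20.98 = 30.47.
Planner sets g_i = Σα_j = 6.4 for every i, so G^SO = 2·6.4 = 12.8.
W^SO = (Σα)·G^SO − ½·2·(Σα)² = (2/2)·6.4² = 40.96.
Deadweight loss = W^SO − W^NE = 10.49.

10.49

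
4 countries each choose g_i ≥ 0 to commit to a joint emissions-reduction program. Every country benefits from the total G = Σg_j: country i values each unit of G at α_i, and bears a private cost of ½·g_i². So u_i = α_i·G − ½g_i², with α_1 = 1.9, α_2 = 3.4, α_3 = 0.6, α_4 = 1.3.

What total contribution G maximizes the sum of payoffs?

28.8

Planner FOC: ∂(Σu_j)/∂g_i = (Σα_j) − g_i = 0, so g_i^SO = Σα_j = 7.2 for every i; G^SO = 28.8.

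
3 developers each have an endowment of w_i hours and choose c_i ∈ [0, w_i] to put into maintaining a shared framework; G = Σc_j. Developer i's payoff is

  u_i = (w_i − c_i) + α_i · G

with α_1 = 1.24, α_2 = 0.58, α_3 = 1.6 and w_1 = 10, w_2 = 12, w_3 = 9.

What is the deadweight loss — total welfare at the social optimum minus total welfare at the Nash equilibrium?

29.04

∂u_i/∂c_i = α_i − 1, so developer i contributes w_i if α_i > 1, else 0.
α_i > 1 for i ∈ {1, 3}; NE contributions (10, 0, 9), G = 19.
W^NE = Σw_i − G^NE + (Σα_i)·G^NE = 31 + 2.42·19 = 76.98.
Planner: ∂(Σu_j)/∂c_i = Σα_j − 1 = 2.42 > 0, so everyone contributes w_i; G^SO = 31, W^SO = 31 + 2.42·31 = 106.02.
Deadweight loss = 29.04.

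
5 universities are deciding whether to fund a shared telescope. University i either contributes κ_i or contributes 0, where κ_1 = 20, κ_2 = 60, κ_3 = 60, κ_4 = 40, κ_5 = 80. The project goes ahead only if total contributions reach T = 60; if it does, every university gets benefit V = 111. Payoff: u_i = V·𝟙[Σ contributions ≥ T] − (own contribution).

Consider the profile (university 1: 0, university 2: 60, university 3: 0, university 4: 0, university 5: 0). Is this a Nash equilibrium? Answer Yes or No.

Total = 60 ≥ 60: provided.
University 1 (pledges 0, payoff 111): pledging 20 → total 80, payoff 91. No gain.
University 2 (pledges 60, payoff 51): dropping to 0 → total 0, payoff 0. No gain.
University 3 (pledges 0, payoff 111): pledging 60 → total 120, payoff 51. No gain.
University 4 (pledges 0, payoff 111): pledging 40 → total 100, payoff 71. No gain.
University 5 (pledges 0, payoff 111): pledging 80 → total 140, payoff 31. No gain.

Yes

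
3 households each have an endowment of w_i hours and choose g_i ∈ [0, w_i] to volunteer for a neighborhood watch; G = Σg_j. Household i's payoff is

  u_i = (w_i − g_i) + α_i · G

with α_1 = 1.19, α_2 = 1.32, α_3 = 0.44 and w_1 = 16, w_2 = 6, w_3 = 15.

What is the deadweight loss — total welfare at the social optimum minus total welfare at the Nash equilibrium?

29.25

∂u_i/∂g_i = α_i − 1, so household i contributes w_i if α_i > 1, else 0.
α_i > 1 for i ∈ {1, 2}; NE contributions (16, 6, 0), G = 22.
W^NE = Σw_i − G^NE + (Σα_i)·G^NE = 37 + 1.95·22 = 79.9.
Planner: ∂(Σu_j)/∂g_i = Σα_j − 1 = 1.95 > 0, so everyone contributes w_i; G^SO = 37, W^SO = 37 + 1.95·37 = 109.15.
Deadweight loss = 29.25.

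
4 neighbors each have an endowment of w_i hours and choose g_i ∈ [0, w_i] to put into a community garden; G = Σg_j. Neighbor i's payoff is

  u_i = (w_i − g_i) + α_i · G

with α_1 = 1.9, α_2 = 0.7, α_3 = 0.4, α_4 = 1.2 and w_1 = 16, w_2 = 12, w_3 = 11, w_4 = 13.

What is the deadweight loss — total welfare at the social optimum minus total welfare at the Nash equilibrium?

∂u_i/∂g_i = α_i − 1, so neighbor i contributes w_i if α_i > 1, else 0.
α_i > 1 for i ∈ {1, 4}; NE contributions (16, 0, 0, 13), G = 29.
W^NE = Σw_i − G^NE + (Σα_i)·G^NE = 52 + 3.2·29 = 144.8.
Planner: ∂(Σu_j)/∂g_i = Σα_j − 1 = 3.2 > 0, so everyone contributes w_i; G^SO = 52, W^SO = 52 + 3.2·52 = 218.4.
Deadweight loss = 73.6.

73.6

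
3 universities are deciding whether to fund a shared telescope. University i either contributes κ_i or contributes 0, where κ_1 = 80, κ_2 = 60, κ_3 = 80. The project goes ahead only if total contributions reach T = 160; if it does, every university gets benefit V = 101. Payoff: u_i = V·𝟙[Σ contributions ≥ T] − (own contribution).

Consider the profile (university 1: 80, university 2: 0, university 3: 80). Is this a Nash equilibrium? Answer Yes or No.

Total = 160 ≥ 160: provided.
University 1 (pledges 80, payoff 21): dropping to 0 → total 80, payoff 0. No gain.
University 2 (pledges 0, payoff 101): pledging 60 → total 220, payoff 41. No gain.
University 3 (pledges 80, payoff 21): dropping to 0 → total 80, payoff 0. No gain.

Yes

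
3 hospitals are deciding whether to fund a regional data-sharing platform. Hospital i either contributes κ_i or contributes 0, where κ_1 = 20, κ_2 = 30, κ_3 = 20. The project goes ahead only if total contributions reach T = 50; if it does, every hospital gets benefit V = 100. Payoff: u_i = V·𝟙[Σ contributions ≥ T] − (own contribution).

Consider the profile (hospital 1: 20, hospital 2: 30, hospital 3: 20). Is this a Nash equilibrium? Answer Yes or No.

No

Total = 70 ≥ 50: provided.
Hospital 1 (pledges 20, payoff 80): dropping to 0 → total 50, payoff 100. Profitable deviation.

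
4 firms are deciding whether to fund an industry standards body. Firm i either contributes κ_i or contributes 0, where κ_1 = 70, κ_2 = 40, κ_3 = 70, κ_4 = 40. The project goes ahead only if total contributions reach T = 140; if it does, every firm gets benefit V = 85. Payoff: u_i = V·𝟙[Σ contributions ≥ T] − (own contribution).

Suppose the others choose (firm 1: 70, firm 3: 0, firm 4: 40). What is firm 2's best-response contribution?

Others' total = 110. Contributing 40 brings total to 150 ≥ 140: gain V − κ_2 = 45.
Best response: 40.

40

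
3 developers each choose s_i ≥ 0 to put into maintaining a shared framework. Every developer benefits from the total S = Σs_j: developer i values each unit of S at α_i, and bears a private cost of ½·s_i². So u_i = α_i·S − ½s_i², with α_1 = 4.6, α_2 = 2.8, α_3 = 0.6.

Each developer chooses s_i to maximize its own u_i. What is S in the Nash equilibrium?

8

Developer i's FOC: ∂u_i/∂s_i = α_i − s_i = 0, so s_i* = α_i.
NE contributions = (4.6, 2.8, 0.6); S = 8.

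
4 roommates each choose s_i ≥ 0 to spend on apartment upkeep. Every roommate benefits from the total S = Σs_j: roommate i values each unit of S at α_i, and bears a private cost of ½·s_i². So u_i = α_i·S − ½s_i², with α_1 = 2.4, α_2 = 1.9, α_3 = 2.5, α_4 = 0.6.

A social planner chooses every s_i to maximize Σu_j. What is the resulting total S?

29.6

Planner FOC: ∂(Σu_j)/∂s_i = (Σα_j) − s_i = 0, so s_i^SO = Σα_j = 7.4 for every i; S^SO = 29.6.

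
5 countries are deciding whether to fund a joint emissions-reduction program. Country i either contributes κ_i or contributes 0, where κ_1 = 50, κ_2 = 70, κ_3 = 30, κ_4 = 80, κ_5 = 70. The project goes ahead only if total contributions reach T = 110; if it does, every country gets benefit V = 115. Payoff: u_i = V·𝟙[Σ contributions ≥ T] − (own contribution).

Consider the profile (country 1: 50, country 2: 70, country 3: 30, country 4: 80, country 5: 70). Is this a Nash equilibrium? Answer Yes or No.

No

Total = 300 ≥ 110: provided.
Country 1 (pledges 50, payoff 65): dropping to 0 → total 250, payoff 115. Profitable deviation.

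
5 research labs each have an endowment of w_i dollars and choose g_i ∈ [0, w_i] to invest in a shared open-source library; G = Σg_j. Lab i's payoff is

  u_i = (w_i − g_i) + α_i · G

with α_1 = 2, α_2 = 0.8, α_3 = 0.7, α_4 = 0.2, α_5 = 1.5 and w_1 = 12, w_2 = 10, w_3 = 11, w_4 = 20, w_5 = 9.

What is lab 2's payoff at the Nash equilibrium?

∂u_i/∂g_i = α_i − 1, so lab i contributes w_i if α_i > 1, else 0.
α_i > 1 for i ∈ {1, 5}; NE contributions (12, 0, 0, 0, 9), G = 21.
u_2 = (10 − 0) + 0.8·21 = 26.8.

26.8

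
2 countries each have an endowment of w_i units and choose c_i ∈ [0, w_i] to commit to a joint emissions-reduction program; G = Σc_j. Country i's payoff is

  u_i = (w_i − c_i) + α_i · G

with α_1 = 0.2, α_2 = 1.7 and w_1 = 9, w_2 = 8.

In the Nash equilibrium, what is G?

8

∂u_i/∂c_i = α_i − 1, so country i contributes w_i if α_i > 1, else 0.
α_i > 1 for i ∈ {2}; NE contributions (0, 8), G = 8.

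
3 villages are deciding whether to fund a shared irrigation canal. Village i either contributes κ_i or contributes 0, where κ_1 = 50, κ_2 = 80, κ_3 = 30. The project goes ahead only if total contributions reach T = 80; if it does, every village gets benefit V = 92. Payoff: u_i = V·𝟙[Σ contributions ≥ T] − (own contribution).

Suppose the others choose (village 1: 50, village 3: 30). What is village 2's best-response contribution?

0

Others' total = 80 ≥ 80; contributing adds cost 80 for no extra benefit.
Best response: 0.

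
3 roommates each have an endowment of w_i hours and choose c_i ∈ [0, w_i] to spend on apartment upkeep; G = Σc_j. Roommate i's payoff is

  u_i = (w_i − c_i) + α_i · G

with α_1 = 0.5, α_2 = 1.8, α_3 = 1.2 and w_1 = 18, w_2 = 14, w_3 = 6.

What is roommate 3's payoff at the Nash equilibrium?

24

∂u_i/∂c_i = α_i − 1, so roommate i contributes w_i if α_i > 1, else 0.
α_i > 1 for i ∈ {2, 3}; NE contributions (0, 14, 6), G = 20.
u_3 = (6 − 6) + 1.2·20 = 24.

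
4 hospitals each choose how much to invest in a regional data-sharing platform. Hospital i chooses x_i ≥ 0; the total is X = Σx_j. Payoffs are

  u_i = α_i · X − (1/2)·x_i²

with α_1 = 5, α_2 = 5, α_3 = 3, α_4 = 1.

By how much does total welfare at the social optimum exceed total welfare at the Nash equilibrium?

Hospital i's FOC: ∂u_i/∂x_i = α_i − x_i = 0, so x_i* = α_i.
NE contributions = (5, 5, 3, 1); X = 14.
W^NE = (Σα)·X − ½Σα_i² = 14² − ½·60 = 166.
Planner sets x_i = Σα_j = 14 for every i, so X^SO = 4·14 = 56.
W^SO = (Σα)·X^SO − ½·4·(Σα)² = (4/2)·14² = 392.
Deadweight loss = W^SO − W^NE = 226.

226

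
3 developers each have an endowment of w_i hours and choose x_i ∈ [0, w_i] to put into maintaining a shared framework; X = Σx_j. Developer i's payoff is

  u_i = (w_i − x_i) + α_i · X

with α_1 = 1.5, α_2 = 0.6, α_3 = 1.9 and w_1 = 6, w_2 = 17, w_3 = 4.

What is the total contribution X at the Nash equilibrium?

∂u_i/∂x_i = α_i − 1, so developer i contributes w_i if α_i > 1, else 0.
α_i > 1 for i ∈ {1, 3}; NE contributions (6, 0, 4), X = 10.

10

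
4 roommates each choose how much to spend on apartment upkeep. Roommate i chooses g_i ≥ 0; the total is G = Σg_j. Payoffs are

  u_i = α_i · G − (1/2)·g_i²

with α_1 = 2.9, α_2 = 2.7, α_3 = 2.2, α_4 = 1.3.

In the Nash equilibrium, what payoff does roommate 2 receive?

20.925

Roommate i's FOC: ∂u_i/∂g_i = α_i − g_i = 0, so g_i* = α_i.
NE contributions = (2.9, 2.7, 2.2, 1.3); G = 9.1.
u_2 = α_2·G − ½·(g_2)² = 2.7·9.1 − ½·2.7² = 20.925.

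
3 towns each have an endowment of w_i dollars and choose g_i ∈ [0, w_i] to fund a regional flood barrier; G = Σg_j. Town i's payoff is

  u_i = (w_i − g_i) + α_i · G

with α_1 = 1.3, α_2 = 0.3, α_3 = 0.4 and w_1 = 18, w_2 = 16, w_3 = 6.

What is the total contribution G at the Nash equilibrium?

∂u_i/∂g_i = α_i − 1, so town i contributes w_i if α_i > 1, else 0.
α_i > 1 for i ∈ {1}; NE contributions (18, 0, 0), G = 18.

18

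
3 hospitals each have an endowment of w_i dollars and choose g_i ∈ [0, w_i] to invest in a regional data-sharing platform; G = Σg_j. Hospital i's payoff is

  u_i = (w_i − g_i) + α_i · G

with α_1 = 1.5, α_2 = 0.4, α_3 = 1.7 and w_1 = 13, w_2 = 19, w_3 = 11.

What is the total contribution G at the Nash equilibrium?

∂u_i/∂g_i = α_i − 1, so hospital i contributes w_i if α_i > 1, else 0.
α_i > 1 for i ∈ {1, 3}; NE contributions (13, 0, 11), G = 24.

24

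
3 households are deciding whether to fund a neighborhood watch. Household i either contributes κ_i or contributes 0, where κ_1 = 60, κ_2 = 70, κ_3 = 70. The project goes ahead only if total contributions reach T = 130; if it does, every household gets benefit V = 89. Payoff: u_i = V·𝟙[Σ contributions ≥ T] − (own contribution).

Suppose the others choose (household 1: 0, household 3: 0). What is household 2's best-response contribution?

Others' total = 0. Even contributing 70 gives 70 < 130: no benefit either way.
Best response: 0.

0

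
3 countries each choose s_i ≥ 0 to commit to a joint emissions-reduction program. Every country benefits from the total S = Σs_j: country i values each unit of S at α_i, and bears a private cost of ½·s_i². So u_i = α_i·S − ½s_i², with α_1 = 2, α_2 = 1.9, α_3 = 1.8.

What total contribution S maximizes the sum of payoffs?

Planner FOC: ∂(Σu_j)/∂s_i = (Σα_j) − s_i = 0, so s_i^SO = Σα_j = 5.7 for every i; S^SO = 17.1.

17.1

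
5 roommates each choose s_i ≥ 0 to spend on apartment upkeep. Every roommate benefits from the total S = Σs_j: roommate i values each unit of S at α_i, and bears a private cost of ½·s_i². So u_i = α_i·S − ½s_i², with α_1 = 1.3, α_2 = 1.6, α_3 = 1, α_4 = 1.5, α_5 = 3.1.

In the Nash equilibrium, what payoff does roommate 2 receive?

Roommate i's FOC: ∂u_i/∂s_i = α_i − s_i = 0, so s_i* = α_i.
NE contributions = (1.3, 1.6, 1, 1.5, 3.1); S = 8.5.
u_2 = α_2·S − ½·(s_2)² = 1.6·8.5 − ½·1.6² = 12.32.

12.32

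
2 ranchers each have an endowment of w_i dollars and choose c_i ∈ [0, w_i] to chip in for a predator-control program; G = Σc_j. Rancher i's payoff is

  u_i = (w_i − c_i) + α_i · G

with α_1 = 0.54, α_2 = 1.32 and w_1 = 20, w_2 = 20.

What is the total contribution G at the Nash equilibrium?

∂u_i/∂c_i = α_i − 1, so rancher i contributes w_i if α_i > 1, else 0.
α_i > 1 for i ∈ {2}; NE contributions (0, 20), G = 20.

20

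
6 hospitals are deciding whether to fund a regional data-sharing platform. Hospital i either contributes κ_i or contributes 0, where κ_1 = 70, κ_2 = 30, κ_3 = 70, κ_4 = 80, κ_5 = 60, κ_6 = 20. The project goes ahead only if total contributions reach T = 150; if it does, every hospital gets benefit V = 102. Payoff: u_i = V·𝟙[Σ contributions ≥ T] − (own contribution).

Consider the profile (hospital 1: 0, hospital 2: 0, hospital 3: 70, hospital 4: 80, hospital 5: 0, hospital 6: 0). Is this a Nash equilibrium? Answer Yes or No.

Total = 150 ≥ 150: provided.
Hospital 1 (pledges 0, payoff 102): pledging 70 → total 220, payoff 32. No gain.
Hospital 2 (pledges 0, payoff 102): pledging 30 → total 180, payoff 72. No gain.
Hospital 3 (pledges 70, payoff 32): dropping to 0 → total 80, payoff 0. No gain.
Hospital 4 (pledges 80, payoff 22): dropping to 0 → total 70, payoff 0. No gain.
Hospital 5 (pledges 0, payoff 102): pledging 60 → total 210, payoff 42. No gain.
Hospital 6 (pledges 0, payoff 102): pledging 20 → total 170, payoff 82. No gain.

Yes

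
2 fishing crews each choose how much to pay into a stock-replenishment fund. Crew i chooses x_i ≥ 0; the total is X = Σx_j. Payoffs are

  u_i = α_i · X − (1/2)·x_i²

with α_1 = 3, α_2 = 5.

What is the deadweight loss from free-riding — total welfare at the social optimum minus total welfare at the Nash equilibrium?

17

Crew i's FOC: ∂u_i/∂x_i = α_i − x_i = 0, so x_i* = α_i.
NE contributions = (3, 5); X = 8.
W^NE = (Σα)·X − ½Σα_i² = 8² − ½·34 = 47.
Planner sets x_i = Σα_j = 8 for every i, so X^SO = 2·8 = 16.
W^SO = (Σα)·X^SO − ½·2·(Σα)² = (2/2)·8² = 64.
Deadweight loss = W^SO − W^NE = 17.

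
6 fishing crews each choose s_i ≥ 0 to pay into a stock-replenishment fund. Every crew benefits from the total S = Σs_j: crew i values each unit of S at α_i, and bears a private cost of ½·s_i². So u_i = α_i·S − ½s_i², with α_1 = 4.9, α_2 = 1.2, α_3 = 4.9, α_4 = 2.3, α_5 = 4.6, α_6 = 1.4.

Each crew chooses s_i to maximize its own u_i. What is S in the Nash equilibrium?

Crew i's FOC: ∂u_i/∂s_i = α_i − s_i = 0, so s_i* = α_i.
NE contributions = (4.9, 1.2, 4.9, 2.3, 4.6, 1.4); S = 19.3.

19.3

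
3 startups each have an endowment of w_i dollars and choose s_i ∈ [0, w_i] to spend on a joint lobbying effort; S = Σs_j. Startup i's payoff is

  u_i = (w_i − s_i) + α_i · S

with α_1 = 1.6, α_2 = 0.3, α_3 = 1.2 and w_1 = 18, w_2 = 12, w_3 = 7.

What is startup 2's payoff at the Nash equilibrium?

∂u_i/∂s_i = α_i − 1, so startup i contributes w_i if α_i > 1, else 0.
α_i > 1 for i ∈ {1, 3}; NE contributions (18, 0, 7), S = 25.
u_2 = (12 − 0) + 0.3·25 = 19.5.

19.5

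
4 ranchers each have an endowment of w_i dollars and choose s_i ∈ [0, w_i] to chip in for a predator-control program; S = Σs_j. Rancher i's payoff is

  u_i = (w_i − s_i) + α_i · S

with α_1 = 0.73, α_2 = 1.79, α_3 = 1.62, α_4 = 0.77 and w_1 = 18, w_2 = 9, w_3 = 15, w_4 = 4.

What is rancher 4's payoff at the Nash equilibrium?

∂u_i/∂s_i = α_i − 1, so rancher i contributes w_i if α_i > 1, else 0.
α_i > 1 for i ∈ {2, 3}; NE contributions (0, 9, 15, 0), S = 24.
u_4 = (4 − 0) + 0.77·24 = 22.48.

22.48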